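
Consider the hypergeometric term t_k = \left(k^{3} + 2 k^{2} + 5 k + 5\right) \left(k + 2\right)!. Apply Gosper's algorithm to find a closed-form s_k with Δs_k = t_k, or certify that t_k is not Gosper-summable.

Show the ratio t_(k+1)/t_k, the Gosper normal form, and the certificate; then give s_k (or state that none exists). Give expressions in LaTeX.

s_k = \left(k^{2} - 2 k + 4\right) \left(k + 2\right)!

r(k) = (k**4 + 8*k**3 + 27*k**2 + 49*k + 39)/(k**3 + 2*k**2 + 5*k + 5) after simplifying.
Take A(k)=k + 3, B(k)=1, C(k)=k**3 + 2*k**2 + 5*k + 5.
Key eq: (k + 3)·f(k+1) = (1)·f(k) + (k**3 + 2*k**2 + 5*k + 5).
Bound: deg f ≤ 2.
Match coefficients ⇒ f(k) = k**2 - 2*k + 4.
Certificate R = B(k−1)f/C = (k**2 - 2*k + 4)/(k**3 + 2*k**2 + 5*k + 5) gives s_k = (k**2 - 2*k + 4)*factorial(k + 2).
Verify: (k**3 + 2*k**2 + 5*k + 5)*factorial(k + 2) matches t_k.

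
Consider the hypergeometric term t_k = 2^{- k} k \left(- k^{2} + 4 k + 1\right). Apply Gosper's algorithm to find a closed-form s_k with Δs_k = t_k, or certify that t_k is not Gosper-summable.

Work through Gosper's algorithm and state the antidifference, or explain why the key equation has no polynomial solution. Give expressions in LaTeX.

s_k = 2^{1 - k} k^{2} \left(k - 1\right)

Ratio r(k) = (k**3 - k**2 - 6*k - 4)/(2*k*(k**2 - 4*k - 1)).
So A=1/2 and B=1, with C=k**3 - 4*k**2 - k.
Solve (1/2)·f(k+1) − (1)·f(k) = k**3 - 4*k**2 - k.
From deg A=0, deg B=0, deg C=3: d=3.
Solving with deg f ≤ 3: f(k) = -2*k**2*(k - 1).
Get s_k = R·t_k = 2**(1 - k)*k**2*(k - 1) with R(k) = B(k−1)f(k)/C(k) = -2*k*(k - 1)/(k**2 - 4*k - 1).
Check: Δs_k = k*(-k**2 + 4*k + 1)/2**k. ✓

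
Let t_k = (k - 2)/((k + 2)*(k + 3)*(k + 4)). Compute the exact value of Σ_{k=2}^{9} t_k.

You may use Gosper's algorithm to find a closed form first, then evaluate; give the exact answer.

Σ = 7/195

Step 1: r(k) = (k - 1)*(k + 2)/((k - 2)*(k + 5)).
Take A(k)=k + 2, B(k)=k + 5, C(k)=k - 2.
Set up (k + 2)·f(k+1) − (k + 4)·f(k) − (k - 2) = 0.
Degrees (1,1,1) ⇒ d ≤ 2.
Coefficient equations give f(k) = -k.
So s_k = (B(k−1)f/C)·t_k = (-k*(k + 4)/(k - 2))·t_k = -k/((k + 2)*(k + 3)).
Verify: (k - 2)/(k**3 + 9*k**2 + 26*k + 24) matches t_k.
Σ_(k=2)^(9) t_k = s_(10) − s_(2) = -5/78 − (-1/10) = 7/195.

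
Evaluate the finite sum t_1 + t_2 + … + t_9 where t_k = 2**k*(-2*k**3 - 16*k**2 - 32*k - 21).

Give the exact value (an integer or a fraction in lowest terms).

t_(k+1)/t_k = 2*(2*k**3 + 22*k**2 + 70*k + 71)/(2*k**3 + 16*k**2 + 32*k + 21).
Factor: A=2; B=1; C=k**3 + 8*k**2 + 16*k + 21/2.
Key eq: (2)·f(k+1) = (1)·f(k) + (k**3 + 8*k**2 + 16*k + 21/2).
d = 3 from the (0,0,3) case.
A polynomial solution: f(k) = (2*k**3 + 4*k**2 + 4*k + 1)/2.
Then R = B(k−1)f/C = (2*k**3 + 4*k**2 + 4*k + 1)/(2*k**3 + 16*k**2 + 32*k + 21), so s_k = R(k)·t_k = 2**k*(-2*k**3 - 4*k**2 - 4*k - 1).
Δs = 2**k*(-2*k**3 - 16*k**2 - 32*k - 21), as required.
Telescoping: Σ = s_(10) − s_(1) = -2499584 − (-22) = -2499562.

Σ = -2499562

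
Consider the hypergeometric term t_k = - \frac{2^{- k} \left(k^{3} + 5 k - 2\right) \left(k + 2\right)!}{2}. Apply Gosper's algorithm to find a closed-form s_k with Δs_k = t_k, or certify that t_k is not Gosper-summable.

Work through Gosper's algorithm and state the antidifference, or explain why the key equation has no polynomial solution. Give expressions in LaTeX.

Ratio r(k) = (k + 3)*(5*k + (k + 1)**3 + 3)/(2*(k**3 + 5*k - 2)).
Take A(k)=k/2 + 3/2, B(k)=1, C(k)=k**3 + 5*k - 2.
Solve (k/2 + 3/2)·f(k+1) − (1)·f(k) = k**3 + 5*k - 2.
From deg A=1, deg B=0, deg C=3: d=2.
Coefficient equations give f(k) = 2*(k**2 - 3*k + 4).
R(k) = B(k−1)·f(k)/C(k) = 2*(k**2 - 3*k + 4)/(k**3 + 5*k - 2); s_k = R·t_k = -(k**2 - 3*k + 4)*factorial(k + 2)/2**k.
Verify: -(k**3 + 5*k - 2)*factorial(k + 2)/(2*2**k) matches t_k.

s_k = - 2^{- k} \left(k^{2} - 3 k + 4\right) \left(k + 2\right)!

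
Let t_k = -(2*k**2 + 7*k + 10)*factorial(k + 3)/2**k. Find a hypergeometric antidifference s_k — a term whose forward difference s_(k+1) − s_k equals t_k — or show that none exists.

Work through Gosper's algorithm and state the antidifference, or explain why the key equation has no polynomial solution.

Step 1: r(k) = (k + 4)*(7*k + 2*(k + 1)**2 + 17)/(2*(2*k**2 + 7*k + 10)).
Normal form (A,B,C) = (k/2 + 2, 1, k**2 + 7*k/2 + 5).
Need (k/2 + 2)·f(k+1) − (1)·f(k) = k**2 + 7*k/2 + 5.
Bound: deg f ≤ 1.
Solve for f: f(k) = 2*k + 1 (degree 1 ≤ 1).
So s_k = (B(k−1)f/C)·t_k = (2*(2*k + 1)/(2*k**2 + 7*k + 10))·t_k = -2**(1 - k)*(2*k + 1)*factorial(k + 3).
Check: Δs_k = -(2*k**2 + 7*k + 10)*factorial(k + 3)/2**k. ✓

s_k = -2**(1 - k)*(2*k + 1)*factorial(k + 3)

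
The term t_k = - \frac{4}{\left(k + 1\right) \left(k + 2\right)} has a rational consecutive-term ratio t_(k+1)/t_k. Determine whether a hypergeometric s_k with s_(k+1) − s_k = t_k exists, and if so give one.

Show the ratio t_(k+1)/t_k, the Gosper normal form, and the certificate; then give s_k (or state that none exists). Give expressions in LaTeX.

Ratio r(k) = (k + 1)/(k + 3).
Normal form (A,B,C) = (k + 1, k + 3, 1).
Solve (k + 1)·f(k+1) − (k + 2)·f(k) = 1.
Bound: deg f ≤ 1.
Match coefficients ⇒ f(k) = k.
Then R = B(k−1)f/C = k*(k + 2), so s_k = R(k)·t_k = -4*k/(k + 1).
Δs = -4/(k**2 + 3*k + 2), as required.

s_k = - \frac{4 k}{k + 1}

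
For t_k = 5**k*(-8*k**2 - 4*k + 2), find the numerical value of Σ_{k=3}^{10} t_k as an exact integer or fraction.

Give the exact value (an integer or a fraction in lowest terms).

Σ = -9765624000

Ratio r(k) = 5*(4*k**2 + 10*k + 5)/(4*k**2 + 2*k - 1).
Take A(k)=5, B(k)=1, C(k)=k**2 + k/2 - 1/4.
Key eq: (5)·f(k+1) = (1)·f(k) + (k**2 + k/2 - 1/4).
Degrees (0,0,2) ⇒ d ≤ 2.
Coefficient equations give f(k) = (k - 1)**2/4.
So s_k = (B(k−1)f/C)·t_k = ((k - 1)**2/(4*k**2 + 2*k - 1))·t_k = 2*5**k*(-k**2 + 2*k - 1).
Δs = 5**k*(-8*k**2 - 4*k + 2), as required.
Σ_(k=3)^(10) t_k = s_(11) − s_(3) = -9765625000 − (-1000) = -9765624000.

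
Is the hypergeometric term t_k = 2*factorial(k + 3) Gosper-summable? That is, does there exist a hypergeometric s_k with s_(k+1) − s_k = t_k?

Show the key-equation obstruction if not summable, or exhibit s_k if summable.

No — negative degree bound, so no certificate f.

Ratio r(k) = k + 4.
So A=k + 4 and B=1, with C=1.
Need (k + 4)·f(k+1) − (1)·f(k) = 1.
Degrees (1,0,0) ⇒ d ≤ -1.
Negative degree bound (-1): no f exists, t_k not Gosper-summable.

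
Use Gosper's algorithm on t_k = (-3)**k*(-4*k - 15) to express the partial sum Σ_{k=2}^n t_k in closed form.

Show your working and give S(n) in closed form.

Ratio r(k) = 3*(-4*k - 19)/(4*k + 15).
Take A(k)=-3, B(k)=1, C(k)=k + 15/4.
Solve (-3)·f(k+1) − (1)·f(k) = k + 15/4.
d = 1 from the (0,0,1) case.
A polynomial solution: f(k) = -(k + 3)/4.
Then R = B(k−1)f/C = -(k + 3)/(4*k + 15), so s_k = R(k)·t_k = (-3)**k*(k + 3).
Check: Δs_k = (-3)**k*(-4*k - 15). ✓
s_(n+1) = (-3)**(n + 1)*(n + 4) and s_(2) = 45, so S(n) = -3*(-3)**n*n - 12*(-3)**n - 45.

S(n) = -3*(-3)**n*n - 12*(-3)**n - 45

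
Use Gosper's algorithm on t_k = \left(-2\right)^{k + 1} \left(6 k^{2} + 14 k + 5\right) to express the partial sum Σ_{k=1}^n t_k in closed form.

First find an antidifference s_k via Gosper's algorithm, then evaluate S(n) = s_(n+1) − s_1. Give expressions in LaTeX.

S(n) = - 8 \left(-2\right)^{n} n^{2} - 24 \left(-2\right)^{n} n - 12 \left(-2\right)^{n} + 12

Ratio r(k) = 2*(-6*k**2 - 26*k - 25)/(6*k**2 + 14*k + 5).
Take A(k)=-2, B(k)=1, C(k)=k**2 + 7*k/3 + 5/6.
Need (-2)·f(k+1) − (1)·f(k) = k**2 + 7*k/3 + 5/6.
deg f ≤ 2 (via 0,0,2).
Solve for f: f(k) = -(2*k**2 + 2*k - 1)/6 (degree 2 ≤ 2).
So s_k = (B(k−1)f/C)·t_k = (-(2*k**2 + 2*k - 1)/(6*k**2 + 14*k + 5))·t_k = (-2)**(k + 1)*(-2*k**2 - 2*k + 1).
Δs = (-2)**(k + 1)*(6*k**2 + 14*k + 5), as required.
Σ_(k=1)^n t_k = s_(n+1) − s_(1) = ((-2)**(n + 2)*(-2*n**2 - 6*n - 3)) − (-12), i.e. -8*(-2)**n*n**2 - 24*(-2)**n*n - 12*(-2)**n + 12.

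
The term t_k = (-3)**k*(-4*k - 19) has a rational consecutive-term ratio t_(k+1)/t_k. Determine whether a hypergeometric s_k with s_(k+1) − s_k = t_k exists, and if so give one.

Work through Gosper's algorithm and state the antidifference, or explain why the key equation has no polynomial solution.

Step 1: r(k) = 3*(-4*k - 23)/(4*k + 19).
Factor: A=-3; B=1; C=k + 19/4.
Solve (-3)·f(k+1) − (1)·f(k) = k + 19/4.
d = 1 from the (0,0,1) case.
Coefficient equations give f(k) = -(k + 4)/4.
Get s_k = R·t_k = (-3)**k*(k + 4) with R(k) = B(k−1)f(k)/C(k) = -(k + 4)/(4*k + 19).
Δs = (-3)**k*(-4*k - 19), as required.

s_k = (-3)**k*(k + 4)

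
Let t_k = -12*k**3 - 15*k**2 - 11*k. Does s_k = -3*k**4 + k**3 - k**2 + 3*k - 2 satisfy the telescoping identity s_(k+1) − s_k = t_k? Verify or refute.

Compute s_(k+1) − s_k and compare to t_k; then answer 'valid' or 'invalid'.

Valid — Δs_k = t_k.

s_(k+1) = 3*k - 3*(k + 1)**4 + (k + 1)**3 - (k + 1)**2 + 1
s_(k+1) − s_k = k*(-12*k**2 - 15*k - 11)
(s_(k+1) − s_k) − t_k = 0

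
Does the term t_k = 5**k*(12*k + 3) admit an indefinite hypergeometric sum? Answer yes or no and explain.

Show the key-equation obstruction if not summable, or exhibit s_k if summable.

Yes. s_k = 3*5**k*(k - 1).

The ratio is 5*(4*k + 5)/(4*k + 1).
Take A(k)=5, B(k)=1, C(k)=k + 1/4.
Need (5)·f(k+1) − (1)·f(k) = k + 1/4.
deg f ≤ 1 (via 0,0,1).
Match coefficients ⇒ f(k) = (k - 1)/4.
So s_k = (B(k−1)f/C)·t_k = ((k - 1)/(4*k + 1))·t_k = 3*5**k*(k - 1).
Verify: 5**k*(12*k + 3) matches t_k.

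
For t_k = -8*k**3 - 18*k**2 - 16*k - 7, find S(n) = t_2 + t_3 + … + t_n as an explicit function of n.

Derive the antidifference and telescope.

S(n) = -2*n**4 - 10*n**3 - 19*n**2 - 18*n + 49

Ratio r(k) = (8*k**3 + 42*k**2 + 76*k + 49)/(8*k**3 + 18*k**2 + 16*k + 7).
A = 1, B = 1, C = k**3 + 9*k**2/4 + 2*k + 7/8.
Need (1)·f(k+1) − (1)·f(k) = k**3 + 9*k**2/4 + 2*k + 7/8.
Degrees (0,0,3) ⇒ d ≤ 4.
Match coefficients ⇒ f(k) = k*(2*k**3 + 2*k**2 + k + 2)/8.
Then R = B(k−1)f/C = k*(2*k**3 + 2*k**2 + k + 2)/(8*k**3 + 18*k**2 + 16*k + 7), so s_k = R(k)·t_k = k*(-2*k**3 - 2*k**2 - k - 2).
Verify: -8*k**3 - 18*k**2 - 16*k - 7 matches t_k.
Σ_(k=2)^n t_k = s_(n+1) − s_(2) = (-2*n**4 - 10*n**3 - 19*n**2 - 18*n - 7) − (-56), i.e. -2*n**4 - 10*n**3 - 19*n**2 - 18*n + 49.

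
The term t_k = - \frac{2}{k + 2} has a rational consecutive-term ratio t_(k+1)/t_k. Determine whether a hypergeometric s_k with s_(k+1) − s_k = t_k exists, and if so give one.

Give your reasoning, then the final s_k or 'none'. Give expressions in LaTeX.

Compute t_(k+1)/t_k: get (k + 2)/(k + 3).
A = k + 2, B = k + 3, C = 1.
f must satisfy (k + 2)·f(k+1) − (k + 2)·f(k) = 1.
Bound: deg f ≤ 0.
Put f(k) = c0: A·f(k+1) − B(k−1)·f(k) − C = -1; need -1 = 0 — inconsistent ⇒ no f, not summable.

none — t_k is not Gosper-summable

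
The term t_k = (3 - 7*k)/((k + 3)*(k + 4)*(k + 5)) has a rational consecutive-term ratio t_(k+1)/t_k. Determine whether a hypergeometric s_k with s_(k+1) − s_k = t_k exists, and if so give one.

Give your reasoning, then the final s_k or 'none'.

t_(k+1)/t_k = (k + 3)*(7*k + 4)/((k + 6)*(7*k - 3)).
Normal form (A,B,C) = (k + 3, k + 6, k - 3/7).
Key eq: (k + 3)·f(k+1) = (k + 5)·f(k) + (k - 3/7).
d = 2 from the (1,1,1) case.
Solve for f: f(k) = k*(3*k - 7)/28 (degree 2 ≤ 2).
Then R = B(k−1)f/C = k*(k + 5)*(3*k - 7)/(4*(7*k - 3)), so s_k = R(k)·t_k = k*(7 - 3*k)/(4*(k + 3)*(k + 4)).
s_(k+1) − s_k = (3 - 7*k)/(k**3 + 12*k**2 + 47*k + 60) = t_k.

s_k = k*(7 - 3*k)/(4*(k + 3)*(k + 4))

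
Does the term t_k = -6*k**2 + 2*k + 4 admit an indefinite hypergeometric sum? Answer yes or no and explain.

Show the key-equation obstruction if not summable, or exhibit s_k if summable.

Yes. s_k = 2*k*(-k**2 + 2*k + 1).

Compute t_(k+1)/t_k: get k*(3*k + 5)/(3*k**2 - k - 2).
So A=1 and B=1, with C=k**2 - k/3 - 2/3.
f must satisfy (1)·f(k+1) − (1)·f(k) = k**2 - k/3 - 2/3.
From deg A=0, deg B=0, deg C=2: d=3.
Solve for f: f(k) = k*(k**2 - 2*k - 1)/3 (degree 3 ≤ 3).
Get s_k = R·t_k = 2*k*(-k**2 + 2*k + 1) with R(k) = B(k−1)f(k)/C(k) = k*(k**2 - 2*k - 1)/((k - 1)*(3*k + 2)).
Δs = -6*k**2 + 2*k + 4, as required.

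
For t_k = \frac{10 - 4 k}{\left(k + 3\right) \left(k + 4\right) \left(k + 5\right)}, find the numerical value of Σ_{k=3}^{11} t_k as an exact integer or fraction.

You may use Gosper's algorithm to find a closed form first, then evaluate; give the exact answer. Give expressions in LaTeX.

Σ = -59/560

r(k) = (k + 3)*(2*k - 3)/((k + 6)*(2*k - 5)) after simplifying.
A = k + 3, B = k + 6, C = k - 5/2.
Solve (k + 3)·f(k+1) − (k + 5)·f(k) = k - 5/2.
Degrees (1,1,1) ⇒ d ≤ 2.
Match coefficients ⇒ f(k) = k*(k - 41)/48.
So s_k = (B(k−1)f/C)·t_k = (k*(k - 41)*(k + 5)/(24*(2*k - 5)))·t_k = -k*(k - 41)/(12*(k + 3)*(k + 4)).
s_(k+1) − s_k = 2*(5 - 2*k)/(k**3 + 12*k**2 + 47*k + 60) = t_k.
Sum = s_(12) − s_(3); s_(12) = 29/240, s_(3) = 19/84 ⇒ -59/560.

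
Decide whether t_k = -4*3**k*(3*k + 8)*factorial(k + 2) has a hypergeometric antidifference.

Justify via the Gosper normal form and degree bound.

Yes. s_k = -4*3**k*factorial(k + 2).

The ratio is 3*(k + 3)*(3*k + 11)/(3*k + 8).
So A=3*k + 9 and B=1, with C=k + 8/3.
Key eq: (3*k + 9)·f(k+1) = (1)·f(k) + (k + 8/3).
From deg A=1, deg B=0, deg C=1: d=0.
Solving with deg f ≤ 0: f(k) = 1/3.
So s_k = (B(k−1)f/C)·t_k = (1/(3*k + 8))·t_k = -4*3**k*factorial(k + 2).
s_(k+1) − s_k = -4*3**k*(3*k + 8)*factorial(k + 2) = t_k.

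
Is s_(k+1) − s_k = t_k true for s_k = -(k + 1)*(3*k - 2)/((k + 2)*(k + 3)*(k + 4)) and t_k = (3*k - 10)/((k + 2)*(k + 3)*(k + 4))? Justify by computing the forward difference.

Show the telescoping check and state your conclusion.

s_(k+1) = -(k + 2)*(3*k + 1)/((k + 3)*(k + 4)*(k + 5))
s_(k+1) − s_k = (3*k**2 - 13*k - 14)/(k**4 + 14*k**3 + 71*k**2 + 154*k + 120)
(s_(k+1) − s_k) − t_k = 18*(2 - k)/(k**4 + 14*k**3 + 71*k**2 + 154*k + 120)

Invalid: residual 18*(2 - k)/(k**4 + 14*k**3 + 71*k**2 + 154*k + 120) ≠ 0.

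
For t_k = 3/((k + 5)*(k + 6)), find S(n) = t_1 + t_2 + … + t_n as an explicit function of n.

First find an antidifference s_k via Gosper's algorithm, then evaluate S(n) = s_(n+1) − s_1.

Compute t_(k+1)/t_k: get (k + 5)/(k + 7).
So A=k + 5 and B=k + 7, with C=1.
Need (k + 5)·f(k+1) − (k + 6)·f(k) = 1.
deg f ≤ 1 (via 1,1,0).
Match coefficients ⇒ f(k) = k/5.
So s_k = (B(k−1)f/C)·t_k = (k*(k + 6)/5)·t_k = 3*k/(5*(k + 5)).
Verify: 3/(k**2 + 11*k + 30) matches t_k.
s_(n+1) = 3*(n + 1)/(5*(n + 6)) and s_(1) = 1/10, so S(n) = n/(2*(n + 6)).

S(n) = n/(2*(n + 6))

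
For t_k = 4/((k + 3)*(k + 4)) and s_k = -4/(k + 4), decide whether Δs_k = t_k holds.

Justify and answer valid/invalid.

s_(k+1) = -4/(k + 5)
s_(k+1) − s_k = 4/((k + 4)*(k + 5))
(s_(k+1) − s_k) − t_k = -8/(k**3 + 12*k**2 + 47*k + 60)

Invalid: residual -8/(k**3 + 12*k**2 + 47*k + 60) ≠ 0.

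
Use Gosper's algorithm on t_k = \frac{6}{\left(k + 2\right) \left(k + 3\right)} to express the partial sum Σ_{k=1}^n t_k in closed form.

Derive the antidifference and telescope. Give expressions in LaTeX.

Step 1: r(k) = (k + 2)/(k + 4).
Gosper form: A/B · C(k+1)/C(k) with A=k + 2, B=k + 4, C=1.
Need (k + 2)·f(k+1) − (k + 3)·f(k) = 1.
Degrees (1,1,0) ⇒ d ≤ 1.
A polynomial solution: f(k) = k/2.
Then R = B(k−1)f/C = k*(k + 3)/2, so s_k = R(k)·t_k = 3*k/(k + 2).
s_(k+1) − s_k = 6/(k**2 + 5*k + 6) = t_k.
s_(n+1) = 3*(n + 1)/(n + 3) and s_(1) = 1, so S(n) = 2*n/(n + 3).

S(n) = \frac{2 n}{n + 3}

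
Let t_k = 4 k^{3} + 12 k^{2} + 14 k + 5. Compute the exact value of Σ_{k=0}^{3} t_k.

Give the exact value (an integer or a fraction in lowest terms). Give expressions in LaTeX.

Σ = 416

r(k) = (4*k**3 + 24*k**2 + 50*k + 35)/(4*k**3 + 12*k**2 + 14*k + 5) after simplifying.
Factor: A=1; B=1; C=k**3 + 3*k**2 + 7*k/2 + 5/4.
Set up (1)·f(k+1) − (1)·f(k) − (k**3 + 3*k**2 + 7*k/2 + 5/4) = 0.
deg f ≤ 4 (via 0,0,3).
Match coefficients ⇒ f(k) = k**2*(k**2 + 2*k + 2)/4.
R(k) = B(k−1)·f(k)/C(k) = k**2*(k**2 + 2*k + 2)/(4*k**3 + 12*k**2 + 14*k + 5); s_k = R·t_k = k**2*(k**2 + 2*k + 2).
Check: Δs_k = 4*k**3 + 12*k**2 + 14*k + 5. ✓
Σ_(k=0)^(3) t_k = s_(4) − s_(0) = 416 − (0) = 416.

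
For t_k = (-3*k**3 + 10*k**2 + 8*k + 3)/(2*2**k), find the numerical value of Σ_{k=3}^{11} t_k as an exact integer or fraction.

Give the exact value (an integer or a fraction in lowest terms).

Σ = -14639/2048

The ratio is (3*k**3 - k**2 - 19*k - 18)/(2*(3*k**3 - 10*k**2 - 8*k - 3)).
Normal form (A,B,C) = (1/2, 1, k**3 - 10*k**2/3 - 8*k/3 - 1).
Set up (1/2)·f(k+1) − (1)·f(k) − (k**3 - 10*k**2/3 - 8*k/3 - 1) = 0.
From deg A=0, deg B=0, deg C=3: d=3.
Solving with deg f ≤ 3: f(k) = -2*(3*k**3 - k**2 - k - 2)/3.
So s_k = (B(k−1)f/C)·t_k = (-2*(3*k**3 - k**2 - k - 2)/(3*k**3 - 10*k**2 - 8*k - 3))·t_k = (3*k**3 - k**2 - k - 2)/2**k.
s_(k+1) − s_k = (-3*k**3 + 10*k**2 + 8*k + 3)/(2*2**k) = t_k.
Σ_(k=3)^(11) t_k = s_(12) − s_(3) = 2513/2048 − (67/8) = -14639/2048.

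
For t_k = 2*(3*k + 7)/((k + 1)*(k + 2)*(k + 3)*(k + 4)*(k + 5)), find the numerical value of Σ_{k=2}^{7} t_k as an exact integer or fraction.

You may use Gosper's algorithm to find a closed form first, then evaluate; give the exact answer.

Σ = 61/2970

The ratio is (k + 1)*(3*k + 10)/((k + 6)*(3*k + 7)).
So A=k + 1 and B=k + 6, with C=k + 7/3.
Set up (k + 1)·f(k+1) − (k + 5)·f(k) − (k + 7/3) = 0.
deg f ≤ 4 (via 1,1,1).
Solve for f: f(k) = k*(k + 2)*(k**2 + 8*k + 19)/36 (degree 4 ≤ 4).
R(k) = B(k−1)·f(k)/C(k) = k*(k + 2)*(k + 5)*(k**2 + 8*k + 19)/(12*(3*k + 7)); s_k = R·t_k = k*(k**2 + 8*k + 19)/(6*(k**3 + 8*k**2 + 19*k + 12)).
Verify: 2*(3*k + 7)/(k**5 + 15*k**4 + 85*k**3 + 225*k**2 + 274*k + 120) matches t_k.
Sum = s_(8) − s_(2); s_(8) = 49/297, s_(2) = 13/90 ⇒ 61/2970.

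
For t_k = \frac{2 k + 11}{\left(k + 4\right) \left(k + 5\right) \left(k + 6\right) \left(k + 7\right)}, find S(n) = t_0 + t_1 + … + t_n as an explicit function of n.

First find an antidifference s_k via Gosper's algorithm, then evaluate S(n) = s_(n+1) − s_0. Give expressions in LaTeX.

S(n) = \frac{n^{2} + 12 n + 11}{24 \left(n^{2} + 12 n + 35\right)}

Step 1: r(k) = (k + 4)*(2*k + 13)/((k + 8)*(2*k + 11)).
Factor: A=k + 4; B=k + 8; C=k + 11/2.
Key eq: (k + 4)·f(k+1) = (k + 7)·f(k) + (k + 11/2).
Degrees (1,1,1) ⇒ d ≤ 3.
Solve for f: f(k) = k*(k + 5)*(k + 10)/48 (degree 3 ≤ 3).
So s_k = (B(k−1)f/C)·t_k = (k*(k + 5)*(k + 7)*(k + 10)/(24*(2*k + 11)))·t_k = k*(k + 10)/(24*(k**2 + 10*k + 24)).
Verify: (2*k + 11)/(k**4 + 22*k**3 + 179*k**2 + 638*k + 840) matches t_k.
Telescope: S(n) = s_(n+1) − s_(0) = (n**2 + 12*n + 11)/(24*(n**2 + 12*n + 35)) − (0) = (n**2 + 12*n + 11)/(24*(n**2 + 12*n + 35)).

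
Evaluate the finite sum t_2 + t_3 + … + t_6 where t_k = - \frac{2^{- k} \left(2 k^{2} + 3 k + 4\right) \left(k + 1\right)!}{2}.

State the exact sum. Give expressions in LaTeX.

Σ = -9435/2

The ratio is (k + 2)*(3*k + 2*(k + 1)**2 + 7)/(2*(2*k**2 + 3*k + 4)).
A = k/2 + 1, B = 1, C = k**2 + 3*k/2 + 2.
f must satisfy (k/2 + 1)·f(k+1) − (1)·f(k) = k**2 + 3*k/2 + 2.
Degrees (1,0,2) ⇒ d ≤ 1.
Solve for f: f(k) = 2*k + 1 (degree 1 ≤ 1).
Get s_k = R·t_k = -(2*k + 1)*factorial(k + 1)/2**k with R(k) = B(k−1)f(k)/C(k) = 2*(2*k + 1)/(2*k**2 + 3*k + 4).
Check: Δs_k = -(2*k**2 + 3*k + 4)*factorial(k + 1)/(2*2**k). ✓
Σ_(k=2)^(6) t_k = s_(7) − s_(2) = -4725 − (-15/2) = -9435/2.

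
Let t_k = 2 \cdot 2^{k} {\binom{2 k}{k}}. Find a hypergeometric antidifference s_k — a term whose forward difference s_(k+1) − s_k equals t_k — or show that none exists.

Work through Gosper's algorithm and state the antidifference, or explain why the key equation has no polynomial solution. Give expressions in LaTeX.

Step 1: r(k) = 4*(2*k + 1)/(k + 1).
Factor: A=8*k + 4; B=k + 1; C=1.
Need (8*k + 4)·f(k+1) − (k)·f(k) = 1.
deg f ≤ -1 (via 1,1,0).
Negative degree bound (-1): no f exists, t_k not Gosper-summable.

none (Gosper's algorithm certifies no s_k)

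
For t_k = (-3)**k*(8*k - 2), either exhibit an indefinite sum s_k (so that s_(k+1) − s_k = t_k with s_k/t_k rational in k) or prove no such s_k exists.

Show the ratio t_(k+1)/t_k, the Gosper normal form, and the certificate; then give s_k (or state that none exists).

The ratio is 3*(-4*k - 3)/(4*k - 1).
Normal form (A,B,C) = (-3, 1, k - 1/4).
Key eq: (-3)·f(k+1) = (1)·f(k) + (k - 1/4).
d = 1 from the (0,0,1) case.
Coefficient equations give f(k) = -(k - 1)/4.
So s_k = (B(k−1)f/C)·t_k = (-(k - 1)/(4*k - 1))·t_k = 2*(-3)**k*(1 - k).
s_(k+1) − s_k = (-3)**k*(8*k - 2) = t_k.

s_k = 2*(-3)**k*(1 - k)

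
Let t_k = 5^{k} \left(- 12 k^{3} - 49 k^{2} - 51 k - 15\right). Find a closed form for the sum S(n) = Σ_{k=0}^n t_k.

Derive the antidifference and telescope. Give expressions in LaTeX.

S(n) = 5^{n + 1} \left(- 3 n^{3} - 10 n^{2} - 10 n - 3\right)

r(k) = 5*(12*k**3 + 85*k**2 + 185*k + 127)/(12*k**3 + 49*k**2 + 51*k + 15) after simplifying.
A = 5, B = 1, C = k**3 + 49*k**2/12 + 17*k/4 + 5/4.
Key eq: (5)·f(k+1) = (1)·f(k) + (k**3 + 49*k**2/12 + 17*k/4 + 5/4).
Bound: deg f ≤ 3.
Match coefficients ⇒ f(k) = k*(3*k**2 + k - 1)/12.
Get s_k = R·t_k = 5**k*k*(-3*k**2 - k + 1) with R(k) = B(k−1)f(k)/C(k) = k*(3*k**2 + k - 1)/(12*k**3 + 49*k**2 + 51*k + 15).
Check: Δs_k = 5**k*(-12*k**3 - 49*k**2 - 51*k - 15). ✓
Evaluate: s_(n+1) = 5**(n + 1)*(-3*n**3 - 10*n**2 - 10*n - 3); subtract s_(0) = 0 ⇒ S(n) = 5**(n + 1)*(-3*n**3 - 10*n**2 - 10*n - 3).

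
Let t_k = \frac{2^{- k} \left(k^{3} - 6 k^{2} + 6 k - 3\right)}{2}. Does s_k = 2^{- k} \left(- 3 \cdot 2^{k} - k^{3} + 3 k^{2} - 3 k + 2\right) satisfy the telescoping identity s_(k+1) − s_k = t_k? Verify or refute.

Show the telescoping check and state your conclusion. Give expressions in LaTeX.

s_(k+1) = (-6*2**k - k**3 + 1)/(2*2**k)
s_(k+1) − s_k = (k**3 - 6*k**2 + 6*k - 3)/(2*2**k)
(s_(k+1) − s_k) − t_k = 0

Valid: the claim telescopes to t_k.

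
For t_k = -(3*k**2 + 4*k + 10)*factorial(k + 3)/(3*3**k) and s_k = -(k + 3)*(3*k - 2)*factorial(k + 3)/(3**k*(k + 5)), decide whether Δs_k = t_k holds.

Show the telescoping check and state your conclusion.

s_(k+1) = -(k + 4)*(3*k + 1)*factorial(k + 4)/(3*3**k*(k + 6))
s_(k+1) − s_k = -(3*k**4 + 31*k**3 + 106*k**2 + 188*k + 188)*factorial(k + 3)/(3*3**k*(k + 5)*(k + 6))
(s_(k+1) − s_k) − t_k = 2*(3*k**3 + 19*k**2 + 21*k + 56)*factorial(k + 3)/(3*3**k*(k + 5)*(k + 6))

Invalid: residual 2*(3*k**3 + 19*k**2 + 21*k + 56)*factorial(k + 3)/(3*3**k*(k + 5)*(k + 6)) ≠ 0.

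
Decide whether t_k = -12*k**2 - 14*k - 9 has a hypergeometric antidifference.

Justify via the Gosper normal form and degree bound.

Yes. s_k = k*(-4*k**2 - k - 4).

Ratio r(k) = (12*k**2 + 38*k + 35)/(12*k**2 + 14*k + 9).
Take A(k)=1, B(k)=1, C(k)=k**2 + 7*k/6 + 3/4.
Key eq: (1)·f(k+1) = (1)·f(k) + (k**2 + 7*k/6 + 3/4).
Bound: deg f ≤ 3.
A polynomial solution: f(k) = k*(4*k**2 + k + 4)/12.
So s_k = (B(k−1)f/C)·t_k = (k*(4*k**2 + k + 4)/(12*k**2 + 14*k + 9))·t_k = k*(-4*k**2 - k - 4).
s_(k+1) − s_k = -12*k**2 - 14*k - 9 = t_k.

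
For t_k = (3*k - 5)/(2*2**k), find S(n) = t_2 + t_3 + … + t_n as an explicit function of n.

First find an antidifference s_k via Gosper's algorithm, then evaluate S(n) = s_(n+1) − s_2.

Step 1: r(k) = (3*k - 2)/(2*(3*k - 5)).
Factor: A=1/2; B=1; C=k - 5/3.
f must satisfy (1/2)·f(k+1) − (1)·f(k) = k - 5/3.
d = 1 from the (0,0,1) case.
Match coefficients ⇒ f(k) = -2*(3*k - 2)/3.
Then R = B(k−1)f/C = -2*(3*k - 2)/(3*k - 5), so s_k = R(k)·t_k = (2 - 3*k)/2**k.
Δs = (3*k - 5)/(2*2**k), as required.
Telescope: S(n) = s_(n+1) − s_(2) = 2**(-n - 1)*(-3*n - 1) − (-1) = 2**(-n - 1)*(2**(n + 1) - 3*n - 1).

S(n) = 2**(-n - 1)*(2**(n + 1) - 3*n - 1)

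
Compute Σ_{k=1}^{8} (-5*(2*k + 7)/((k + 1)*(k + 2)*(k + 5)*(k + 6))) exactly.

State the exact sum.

Σ = -8/21

r(k) = (k + 1)*(k + 5)*(2*k + 9)/((k + 3)*(k + 7)*(2*k + 7)) after simplifying.
Take A(k)=k + 1, B(k)=k + 7, C(k)=k**3 + 21*k**2/2 + 73*k/2 + 42.
Need (k + 1)·f(k+1) − (k + 6)·f(k) = k**3 + 21*k**2/2 + 73*k/2 + 42.
deg f ≤ 5 (via 1,1,3).
Match coefficients ⇒ f(k) = k*(k + 2)*(k + 3)*(k + 4)*(k + 6)/10.
Certificate R = B(k−1)f/C = k*(k + 2)*(k + 6)**2/(5*(2*k + 7)) gives s_k = k*(-k - 6)/(k**2 + 6*k + 5).
s_(k+1) − s_k = 5*(-2*k - 7)/(k**4 + 14*k**3 + 65*k**2 + 112*k + 60) = t_k.
Evaluate s at k=9 and k=1: -27/28 and -7/12; difference -8/21.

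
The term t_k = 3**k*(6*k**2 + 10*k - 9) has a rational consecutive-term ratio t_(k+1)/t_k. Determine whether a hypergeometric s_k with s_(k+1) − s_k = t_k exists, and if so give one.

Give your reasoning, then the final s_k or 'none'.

s_k = 3**k*(3*k**2 - 4*k - 3)

Compute t_(k+1)/t_k: get 3*(6*k**2 + 22*k + 7)/(6*k**2 + 10*k - 9).
So A=3 and B=1, with C=k**2 + 5*k/3 - 3/2.
Solve (3)·f(k+1) − (1)·f(k) = k**2 + 5*k/3 - 3/2.
From deg A=0, deg B=0, deg C=2: d=2.
Solving with deg f ≤ 2: f(k) = (3*k**2 - 4*k - 3)/6.
So s_k = (B(k−1)f/C)·t_k = ((3*k**2 - 4*k - 3)/(6*k**2 + 10*k - 9))·t_k = 3**k*(3*k**2 - 4*k - 3).
Check: Δs_k = 3**k*(6*k**2 + 10*k - 9). ✓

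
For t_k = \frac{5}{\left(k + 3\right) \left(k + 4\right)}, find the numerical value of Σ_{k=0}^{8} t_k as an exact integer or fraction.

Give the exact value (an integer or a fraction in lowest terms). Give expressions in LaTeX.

Σ = 5/4

Compute t_(k+1)/t_k: get (k + 3)/(k + 5).
Gosper form: A/B · C(k+1)/C(k) with A=k + 3, B=k + 5, C=1.
Key eq: (k + 3)·f(k+1) = (k + 4)·f(k) + (1).
Degrees (1,1,0) ⇒ d ≤ 1.
Match coefficients ⇒ f(k) = k/3.
R(k) = B(k−1)·f(k)/C(k) = k*(k + 4)/3; s_k = R·t_k = 5*k/(3*(k + 3)).
Verify: 5/(k**2 + 7*k + 12) matches t_k.
Evaluate s at k=9 and k=0: 5/4 and 0; difference 5/4.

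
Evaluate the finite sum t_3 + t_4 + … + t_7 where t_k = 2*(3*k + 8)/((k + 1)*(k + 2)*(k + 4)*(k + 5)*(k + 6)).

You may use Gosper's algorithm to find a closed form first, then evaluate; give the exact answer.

r(k) = (k + 1)*(k + 4)*(3*k + 11)/((k + 3)*(k + 7)*(3*k + 8)) after simplifying.
Gosper form: A/B · C(k+1)/C(k) with A=k + 1, B=k + 7, C=k**2 + 17*k/3 + 8.
Set up (k + 1)·f(k+1) − (k + 6)·f(k) − (k**2 + 17*k/3 + 8) = 0.
Degrees (1,1,2) ⇒ d ≤ 5.
A polynomial solution: f(k) = k*(k + 2)*(k + 3)*(k**2 + 10*k + 29)/60.
R(k) = B(k−1)·f(k)/C(k) = k*(k + 2)*(k + 6)*(k**2 + 10*k + 29)/(20*(3*k + 8)); s_k = R·t_k = k*(k**2 + 10*k + 29)/(10*(k**3 + 10*k**2 + 29*k + 20)).
Check: Δs_k = 2*(3*k + 8)/(k**5 + 18*k**4 + 121*k**3 + 372*k**2 + 508*k + 240). ✓
Evaluate s at k=8 and k=3: 173/1755 and 51/560; difference 295/39312.

Σ = 295/39312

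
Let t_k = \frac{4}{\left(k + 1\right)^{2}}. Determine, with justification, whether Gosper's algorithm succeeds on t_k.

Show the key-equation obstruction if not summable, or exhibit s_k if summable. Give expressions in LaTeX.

The ratio is (k + 1)**2/(k + 2)**2.
A = k**2 + 2*k + 1, B = k**2 + 4*k + 4, C = 1.
Set up (k**2 + 2*k + 1)·f(k+1) − (k**2 + 2*k + 1)·f(k) − (1) = 0.
Bound: deg f ≤ 0.
Put f(k) = c0: A·f(k+1) − B(k−1)·f(k) − C = -1; need -1 = 0 — inconsistent ⇒ no f, not summable.

No — key equation has no polynomial f.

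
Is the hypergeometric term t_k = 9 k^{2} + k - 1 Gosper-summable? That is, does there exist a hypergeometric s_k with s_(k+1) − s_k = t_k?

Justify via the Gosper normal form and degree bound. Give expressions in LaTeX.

Yes. s_k = k^{2} \left(3 k - 4\right).

Ratio r(k) = (k + 9*(k + 1)**2)/(9*k**2 + k - 1).
Factor: A=1; B=1; C=k**2 + k/9 - 1/9.
Solve (1)·f(k+1) − (1)·f(k) = k**2 + k/9 - 1/9.
Bound: deg f ≤ 3.
Match coefficients ⇒ f(k) = k**2*(3*k - 4)/9.
Then R = B(k−1)f/C = k**2*(3*k - 4)/(9*k**2 + k - 1), so s_k = R(k)·t_k = k**2*(3*k - 4).
Verify: 9*k**2 + k - 1 matches t_k.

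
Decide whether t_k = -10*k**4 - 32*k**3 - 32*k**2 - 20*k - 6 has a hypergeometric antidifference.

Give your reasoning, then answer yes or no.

Yes. s_k = k*(-2*k**4 - 3*k**3 + 2*k**2 - 2*k - 1).

Compute t_(k+1)/t_k: get (5*k**4 + 36*k**3 + 94*k**2 + 110*k + 50)/(5*k**4 + 16*k**3 + 16*k**2 + 10*k + 3).
So A=1 and B=1, with C=k**4 + 16*k**3/5 + 16*k**2/5 + 2*k + 3/5.
f must satisfy (1)·f(k+1) − (1)·f(k) = k**4 + 16*k**3/5 + 16*k**2/5 + 2*k + 3/5.
d = 5 from the (0,0,4) case.
Solve for f: f(k) = k*(2*k**4 + 3*k**3 - 2*k**2 + 2*k + 1)/10 (degree 5 ≤ 5).
R(k) = B(k−1)·f(k)/C(k) = k*(2*k**4 + 3*k**3 - 2*k**2 + 2*k + 1)/(2*(5*k**4 + 16*k**3 + 16*k**2 + 10*k + 3)); s_k = R·t_k = k*(-2*k**4 - 3*k**3 + 2*k**2 - 2*k - 1).
Verify: -10*k**4 - 32*k**3 - 32*k**2 - 20*k - 6 matches t_k.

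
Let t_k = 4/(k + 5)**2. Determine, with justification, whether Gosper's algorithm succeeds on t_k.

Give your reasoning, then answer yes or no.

The ratio is (k + 5)**2/(k + 6)**2.
Gosper form: A/B · C(k+1)/C(k) with A=k**2 + 10*k + 25, B=k**2 + 12*k + 36, C=1.
Solve (k**2 + 10*k + 25)·f(k+1) − (k**2 + 10*k + 25)·f(k) = 1.
Degrees (2,2,0) ⇒ d ≤ 0.
Put f(k) = c0: A·f(k+1) − B(k−1)·f(k) − C = -1; need -1 = 0 — inconsistent ⇒ no f, not summable.

No — t_k has no hypergeometric antidifference.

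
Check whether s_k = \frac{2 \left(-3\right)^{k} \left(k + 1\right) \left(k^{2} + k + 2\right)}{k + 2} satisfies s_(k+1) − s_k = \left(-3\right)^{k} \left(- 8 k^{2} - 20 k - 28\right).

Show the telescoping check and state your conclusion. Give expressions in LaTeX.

s_(k+1) = 2*(-3)**(k + 1)*(k + 2)*(k + (k + 1)**2 + 3)/(k + 3)
s_(k+1) − s_k = (-3)**k*(-8*k**4 - 52*k**3 - 138*k**2 - 190*k - 108)/(k**2 + 5*k + 6)
(s_(k+1) − s_k) − t_k = (-3)**k*(8*k**3 + 38*k**2 + 70*k + 60)/(k**2 + 5*k + 6)

Invalid: residual \frac{\left(-3\right)^{k} \left(8 k^{3} + 38 k^{2} + 70 k + 60\right)}{k^{2} + 5 k + 6} ≠ 0.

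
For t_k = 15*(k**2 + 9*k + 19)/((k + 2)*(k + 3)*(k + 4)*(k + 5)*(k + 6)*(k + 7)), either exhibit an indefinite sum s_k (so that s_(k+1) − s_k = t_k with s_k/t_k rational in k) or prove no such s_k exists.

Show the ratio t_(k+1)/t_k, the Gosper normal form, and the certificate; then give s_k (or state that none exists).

s_k = 5*k*(k**2 + 12*k + 44)/(48*(k**3 + 12*k**2 + 44*k + 48))

t_(k+1)/t_k = (k + 2)*(9*k + (k + 1)**2 + 28)/((k + 8)*(k**2 + 9*k + 19)).
Take A(k)=k + 2, B(k)=k + 8, C(k)=k**2 + 9*k + 19.
Solve (k + 2)·f(k+1) − (k + 7)·f(k) = k**2 + 9*k + 19.
d = 5 from the (1,1,2) case.
Coefficient equations give f(k) = k*(k + 3)*(k + 5)*(k**2 + 12*k + 44)/144.
So s_k = (B(k−1)f/C)·t_k = (k*(k + 3)*(k + 5)*(k + 7)*(k**2 + 12*k + 44)/(144*(k**2 + 9*k + 19)))·t_k = 5*k*(k**2 + 12*k + 44)/(48*(k**3 + 12*k**2 + 44*k + 48)).
Check: Δs_k = 15*(k**2 + 9*k + 19)/(k**6 + 27*k**5 + 295*k**4 + 1665*k**3 + 5104*k**2 + 8028*k + 5040). ✓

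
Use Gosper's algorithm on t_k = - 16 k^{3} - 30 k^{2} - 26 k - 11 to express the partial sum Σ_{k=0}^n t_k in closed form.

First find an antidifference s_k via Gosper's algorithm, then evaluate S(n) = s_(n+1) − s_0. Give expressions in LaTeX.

S(n) = - 4 n^{4} - 18 n^{3} - 32 n^{2} - 29 n - 11

Ratio r(k) = (16*k**3 + 78*k**2 + 134*k + 83)/(16*k**3 + 30*k**2 + 26*k + 11).
Take A(k)=1, B(k)=1, C(k)=k**3 + 15*k**2/8 + 13*k/8 + 11/16.
f must satisfy (1)·f(k+1) − (1)·f(k) = k**3 + 15*k**2/8 + 13*k/8 + 11/16.
From deg A=0, deg B=0, deg C=3: d=4.
Match coefficients ⇒ f(k) = k*(4*k**3 + 2*k**2 + 2*k + 3)/16.
Certificate R = B(k−1)f/C = k*(4*k**3 + 2*k**2 + 2*k + 3)/(16*k**3 + 30*k**2 + 26*k + 11) gives s_k = k*(-4*k**3 - 2*k**2 - 2*k - 3).
Check: Δs_k = -16*k**3 - 30*k**2 - 26*k - 11. ✓
Telescope: S(n) = s_(n+1) − s_(0) = -4*n**4 - 18*n**3 - 32*n**2 - 29*n - 11 − (0) = -4*n**4 - 18*n**3 - 32*n**2 - 29*n - 11.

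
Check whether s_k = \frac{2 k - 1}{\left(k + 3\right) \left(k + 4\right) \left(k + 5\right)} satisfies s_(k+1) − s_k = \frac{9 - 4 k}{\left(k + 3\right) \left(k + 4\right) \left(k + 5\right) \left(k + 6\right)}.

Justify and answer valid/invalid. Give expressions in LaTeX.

valid (s_(k+1) − s_k reduces to t_k)

s_(k+1) = (2*k + 1)/((k + 4)*(k + 5)*(k + 6))
s_(k+1) − s_k = (9 - 4*k)/(k**4 + 18*k**3 + 119*k**2 + 342*k + 360)
(s_(k+1) − s_k) − t_k = 0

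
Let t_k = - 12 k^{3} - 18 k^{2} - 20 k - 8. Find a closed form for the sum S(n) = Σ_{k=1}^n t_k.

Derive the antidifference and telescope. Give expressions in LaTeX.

Step 1: r(k) = (6*k**3 + 27*k**2 + 46*k + 29)/(6*k**3 + 9*k**2 + 10*k + 4).
A = 1, B = 1, C = k**3 + 3*k**2/2 + 5*k/3 + 2/3.
Set up (1)·f(k+1) − (1)·f(k) − (k**3 + 3*k**2/2 + 5*k/3 + 2/3) = 0.
Bound: deg f ≤ 4.
Solving with deg f ≤ 4: f(k) = k*(3*k**3 + 4*k + 1)/12.
So s_k = (B(k−1)f/C)·t_k = (k*(3*k**3 + 4*k + 1)/(2*(6*k**3 + 9*k**2 + 10*k + 4)))·t_k = k*(-3*k**3 - 4*k - 1).
Verify: -12*k**3 - 18*k**2 - 20*k - 8 matches t_k.
Evaluate: s_(n+1) = -3*n**4 - 12*n**3 - 22*n**2 - 21*n - 8; subtract s_(1) = -8 ⇒ S(n) = n*(-3*n**3 - 12*n**2 - 22*n - 21).

S(n) = n \left(- 3 n^{3} - 12 n^{2} - 22 n - 21\right)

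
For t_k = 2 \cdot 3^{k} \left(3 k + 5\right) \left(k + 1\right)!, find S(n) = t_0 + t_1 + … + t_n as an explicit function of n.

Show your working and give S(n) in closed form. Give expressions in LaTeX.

r(k) = 3*(k + 2)*(3*k + 8)/(3*k + 5) after simplifying.
A = 3*k + 6, B = 1, C = k + 5/3.
f must satisfy (3*k + 6)·f(k+1) − (1)·f(k) = k + 5/3.
deg f ≤ 0 (via 1,0,1).
Solving with deg f ≤ 0: f(k) = 1/3.
R(k) = B(k−1)·f(k)/C(k) = 1/(3*k + 5); s_k = R·t_k = 2*3**k*factorial(k + 1).
s_(k+1) − s_k = 2*3**k*(3*k + 5)*factorial(k + 1) = t_k.
Evaluate: s_(n+1) = 6*3**n*factorial(n + 2); subtract s_(0) = 2 ⇒ S(n) = 6*3**n*factorial(n + 2) - 2.

S(n) = 6 \cdot 3^{n} \left(n + 2\right)! - 2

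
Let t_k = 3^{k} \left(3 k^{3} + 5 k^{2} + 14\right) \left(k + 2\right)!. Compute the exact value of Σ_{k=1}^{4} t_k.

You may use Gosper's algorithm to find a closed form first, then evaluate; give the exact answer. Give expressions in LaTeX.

Σ = 17146044

Step 1: r(k) = 3*(k + 3)*(3*(k + 1)**3 + 5*(k + 1)**2 + 14)/(3*k**3 + 5*k**2 + 14).
Gosper form: A/B · C(k+1)/C(k) with A=3*k + 9, B=1, C=k**3 + 5*k**2/3 + 14/3.
Key eq: (3*k + 9)·f(k+1) = (1)·f(k) + (k**3 + 5*k**2/3 + 14/3).
Degrees (1,0,3) ⇒ d ≤ 2.
Solve for f: f(k) = (k**2 - 3*k + 4)/3 (degree 2 ≤ 2).
Get s_k = R·t_k = 3**k*(k**2 - 3*k + 4)*factorial(k + 2) with R(k) = B(k−1)f(k)/C(k) = (k**2 - 3*k + 4)/(3*k**3 + 5*k**2 + 14).
Verify: 3**k*(3*k**3 + 5*k**2 + 14)*factorial(k + 2) matches t_k.
Telescoping: Σ = s_(5) − s_(1) = 17146080 − (36) = 17146044.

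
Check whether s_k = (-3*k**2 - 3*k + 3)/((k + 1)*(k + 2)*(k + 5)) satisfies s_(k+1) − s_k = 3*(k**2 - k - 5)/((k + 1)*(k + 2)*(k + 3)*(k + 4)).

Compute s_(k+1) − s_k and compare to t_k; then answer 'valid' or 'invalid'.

s_(k+1) = 3*(-k - (k + 1)**2)/((k + 2)*(k + 3)*(k + 6))
s_(k+1) − s_k = 3*(k**3 + 2*k**2 - 12*k - 23)/(k**5 + 17*k**4 + 107*k**3 + 307*k**2 + 396*k + 180)
(s_(k+1) − s_k) − t_k = 6*(-2*k**3 - 9*k**2 + 7*k + 29)/(k**6 + 21*k**5 + 175*k**4 + 735*k**3 + 1624*k**2 + 1764*k + 720)

Invalid: residual 6*(-2*k**3 - 9*k**2 + 7*k + 29)/(k**6 + 21*k**5 + 175*k**4 + 735*k**3 + 1624*k**2 + 1764*k + 720) ≠ 0.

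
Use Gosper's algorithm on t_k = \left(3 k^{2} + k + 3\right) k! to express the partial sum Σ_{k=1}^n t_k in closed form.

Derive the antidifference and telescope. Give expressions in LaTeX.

The ratio is (k + 1)*(k + 3*(k + 1)**2 + 4)/(3*k**2 + k + 3).
So A=k + 1 and B=1, with C=k**2 + k/3 + 1.
Solve (k + 1)·f(k+1) − (1)·f(k) = k**2 + k/3 + 1.
d = 1 from the (1,0,2) case.
Solving with deg f ≤ 1: f(k) = (3*k - 2)/3.
Certificate R = B(k−1)f/C = (3*k - 2)/(3*k**2 + k + 3) gives s_k = (3*k - 2)*factorial(k).
Verify: (3*k**2 + k + 3)*factorial(k) matches t_k.
Evaluate: s_(n+1) = (3*n + 1)*factorial(n + 1); subtract s_(1) = 1 ⇒ S(n) = 3*n**2*factorial(n) + 4*n*factorial(n) + factorial(n) - 1.

S(n) = 3 n^{2} n! + 4 n n! + n! - 1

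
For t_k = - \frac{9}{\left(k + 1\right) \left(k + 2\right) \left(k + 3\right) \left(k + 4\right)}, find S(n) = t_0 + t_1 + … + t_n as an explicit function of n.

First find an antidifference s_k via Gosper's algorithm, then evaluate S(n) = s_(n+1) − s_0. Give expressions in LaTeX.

r(k) = (k + 1)/(k + 5) after simplifying.
A = k + 1, B = k + 5, C = 1.
Set up (k + 1)·f(k+1) − (k + 4)·f(k) − (1) = 0.
Bound: deg f ≤ 3.
Match coefficients ⇒ f(k) = k*(k**2 + 6*k + 11)/18.
Certificate R = B(k−1)f/C = k*(k + 4)*(k**2 + 6*k + 11)/18 gives s_k = k*(-k**2 - 6*k - 11)/(2*(k + 1)*(k + 2)*(k + 3)).
Δs = -9/(k**4 + 10*k**3 + 35*k**2 + 50*k + 24), as required.
s_(n+1) = (-n**3 - 9*n**2 - 26*n - 18)/(2*(n**3 + 9*n**2 + 26*n + 24)) and s_(0) = 0, so S(n) = (-n**3 - 9*n**2 - 26*n - 18)/(2*(n**3 + 9*n**2 + 26*n + 24)).

S(n) = \frac{- n^{3} - 9 n^{2} - 26 n - 18}{2 \left(n^{3} + 9 n^{2} + 26 n + 24\right)}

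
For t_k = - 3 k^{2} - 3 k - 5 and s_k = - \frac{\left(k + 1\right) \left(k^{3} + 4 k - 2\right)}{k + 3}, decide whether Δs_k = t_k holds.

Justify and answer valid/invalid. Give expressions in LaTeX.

Invalid: residual \frac{2 \left(2 k^{3} + 12 k^{2} + 10 k + 17\right)}{k^{2} + 7 k + 12} ≠ 0.

s_(k+1) = -(k + 2)*(4*k + (k + 1)**3 + 2)/(k + 4)
s_(k+1) − s_k = (-3*k**4 - 20*k**3 - 38*k**2 - 51*k - 26)/(k**2 + 7*k + 12)
(s_(k+1) − s_k) − t_k = 2*(2*k**3 + 12*k**2 + 10*k + 17)/(k**2 + 7*k + 12)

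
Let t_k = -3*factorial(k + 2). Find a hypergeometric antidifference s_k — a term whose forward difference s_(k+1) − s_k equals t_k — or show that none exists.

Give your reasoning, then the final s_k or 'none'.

r(k) = k + 3 after simplifying.
A = k + 3, B = 1, C = 1.
Set up (k + 3)·f(k+1) − (1)·f(k) − (1) = 0.
d = -1 from the (1,0,0) case.
Bound -1 < 0, so the key equation has no polynomial solution.

not Gosper-summable; s_k does not exist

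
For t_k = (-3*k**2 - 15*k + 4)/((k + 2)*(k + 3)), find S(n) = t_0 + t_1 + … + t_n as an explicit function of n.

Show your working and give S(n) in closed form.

S(n) = (-3*n**2 - n + 2)/(n + 3)

The ratio is (k + 2)*(15*k + 3*(k + 1)**2 + 11)/((k + 4)*(3*k**2 + 15*k - 4)).
Normal form (A,B,C) = (k + 2, k + 4, k**2 + 5*k - 4/3).
Solve (k + 2)·f(k+1) − (k + 3)·f(k) = k**2 + 5*k - 4/3.
From deg A=1, deg B=1, deg C=2: d=2.
Match coefficients ⇒ f(k) = k*(3*k - 5)/3.
Certificate R = B(k−1)f/C = k*(k + 3)*(3*k - 5)/(3*k**2 + 15*k - 4) gives s_k = k*(5 - 3*k)/(k + 2).
s_(k+1) − s_k = (-3*k**2 - 15*k + 4)/(k**2 + 5*k + 6) = t_k.
Telescope: S(n) = s_(n+1) − s_(0) = (-3*n**2 - n + 2)/(n + 3) − (0) = (-3*n**2 - n + 2)/(n + 3).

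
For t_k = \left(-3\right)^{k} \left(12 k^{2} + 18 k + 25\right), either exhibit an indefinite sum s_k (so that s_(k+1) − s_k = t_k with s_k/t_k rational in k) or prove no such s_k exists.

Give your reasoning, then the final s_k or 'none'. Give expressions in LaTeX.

s_k = \left(-3\right)^{k} \left(- 3 k^{2} - 4\right)

Step 1: r(k) = 3*(-12*k**2 - 42*k - 55)/(12*k**2 + 18*k + 25).
Normal form (A,B,C) = (-3, 1, k**2 + 3*k/2 + 25/12).
Need (-3)·f(k+1) − (1)·f(k) = k**2 + 3*k/2 + 25/12.
From deg A=0, deg B=0, deg C=2: d=2.
A polynomial solution: f(k) = -(3*k**2 + 4)/12.
Then R = B(k−1)f/C = -(3*k**2 + 4)/(12*k**2 + 18*k + 25), so s_k = R(k)·t_k = (-3)**k*(-3*k**2 - 4).
s_(k+1) − s_k = (-3)**k*(12*k**2 + 18*k + 25) = t_k.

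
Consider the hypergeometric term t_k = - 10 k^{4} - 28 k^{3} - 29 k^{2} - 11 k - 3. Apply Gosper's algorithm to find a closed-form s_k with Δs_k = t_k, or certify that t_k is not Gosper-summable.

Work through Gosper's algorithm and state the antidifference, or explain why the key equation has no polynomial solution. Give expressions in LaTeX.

r(k) = (10*k**4 + 68*k**3 + 173*k**2 + 193*k + 81)/(10*k**4 + 28*k**3 + 29*k**2 + 11*k + 3) after simplifying.
So A=1 and B=1, with C=k**4 + 14*k**3/5 + 29*k**2/10 + 11*k/10 + 3/10.
f must satisfy (1)·f(k+1) − (1)·f(k) = k**4 + 14*k**3/5 + 29*k**2/10 + 11*k/10 + 3/10.
Bound: deg f ≤ 5.
Match coefficients ⇒ f(k) = k*(2*k**4 + 2*k**3 - k**2 - 2*k + 2)/10.
Then R = B(k−1)f/C = k*(2*k**4 + 2*k**3 - k**2 - 2*k + 2)/(10*k**4 + 28*k**3 + 29*k**2 + 11*k + 3), so s_k = R(k)·t_k = k*(-2*k**4 - 2*k**3 + k**2 + 2*k - 2).
Verify: -10*k**4 - 28*k**3 - 29*k**2 - 11*k - 3 matches t_k.

s_k = k \left(- 2 k^{4} - 2 k^{3} + k^{2} + 2 k - 2\right)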